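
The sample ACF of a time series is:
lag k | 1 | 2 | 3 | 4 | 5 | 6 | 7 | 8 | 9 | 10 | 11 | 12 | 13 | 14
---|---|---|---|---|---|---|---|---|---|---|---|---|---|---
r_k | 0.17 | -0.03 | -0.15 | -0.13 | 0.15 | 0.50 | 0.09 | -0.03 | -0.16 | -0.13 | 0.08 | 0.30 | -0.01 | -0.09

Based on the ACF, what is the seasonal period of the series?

The largest autocorrelation is r_6 = 0.50, with a weaker echo at lag 12 (0.30); the remaining lags stay at or below 0.17.
The dominant spike at lag 6 indicates a seasonal period of 6.

6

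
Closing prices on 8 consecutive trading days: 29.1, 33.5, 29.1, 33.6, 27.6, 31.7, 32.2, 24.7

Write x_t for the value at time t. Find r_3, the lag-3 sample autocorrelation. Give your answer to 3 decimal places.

0.105

Mean x̄ = (29.1 + 33.5 + 29.1 + 33.6 + 27.6 + 31.7 + 32.2 + 24.7)/8 = 30.1875
Deviations from mean: -1.0875, 3.3125, -1.0875, 3.4125, -2.5875, 1.5125, 2.0125, -5.4875
Σ(x_t−x̄)(x_{t+3}−x̄) = (-3.7111) + (-8.5711) + (-1.6448) + (6.8677) + (14.1989) = 7.1395
Denominator Σ(x_t−x̄)² = 68.1288
r_3 = 7.1395 / 68.1288 = 0.105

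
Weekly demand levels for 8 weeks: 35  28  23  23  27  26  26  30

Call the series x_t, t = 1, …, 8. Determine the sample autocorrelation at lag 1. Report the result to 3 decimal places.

Mean x̄ = (35 + 28 + 23 + 23 + 27 + 26 + 26 + 30)/8 = 27.2500
Numerator Σ_{t=1}^{7}(x_t−x̄)(x_{t+1}−x̄) = 20.1875
Denominator Σ(x_t−x̄)² = 107.5000
r_1 = 20.1875 / 107.5000 = 0.188

0.188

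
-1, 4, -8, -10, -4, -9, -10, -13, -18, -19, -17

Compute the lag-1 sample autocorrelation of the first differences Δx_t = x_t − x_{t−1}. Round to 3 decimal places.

-0.368

First differences Δx: 5, -12, -2, 6, -5, -1, -3, -5, -1, 2
Mean of differences = -1.6000
Numerator Σ(Δx_t−Δx̄)(Δx_{t+1}−Δx̄) = -91.3600
Denominator Σ(Δx_t−Δx̄)² = 248.4000
r_1(Δx) = -91.3600 / 248.4000 = -0.368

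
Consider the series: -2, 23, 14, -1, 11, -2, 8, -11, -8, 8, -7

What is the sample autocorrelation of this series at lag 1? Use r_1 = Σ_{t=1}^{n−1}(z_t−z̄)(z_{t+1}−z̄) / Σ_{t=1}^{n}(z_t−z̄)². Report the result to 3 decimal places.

-0.038

Mean z̄ = (-2 + 23 + 14 − 1 + 11 − 2 + 8 − 11 − 8 + 8 − 7)/11 = 3.0000
Numerator Σ_{t=1}^{10}(z_t−z̄)(z_{t+1}−z̄) = -42.0000
Denominator Σ(z_t−z̄)² = 1118.0000
r_1 = -42.0000 / 1118.0000 = -0.038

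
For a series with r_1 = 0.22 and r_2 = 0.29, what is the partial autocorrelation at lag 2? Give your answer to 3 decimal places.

φ_{22} = (r_2 − r_1²) / (1 − r_1²)
r_1² = (0.22)² = 0.0484
Numerator = 0.29 − 0.0484 = 0.2416; denominator = 1 − 0.0484 = 0.9516
φ_{22} = 0.2416 / 0.9516 = 0.254

0.254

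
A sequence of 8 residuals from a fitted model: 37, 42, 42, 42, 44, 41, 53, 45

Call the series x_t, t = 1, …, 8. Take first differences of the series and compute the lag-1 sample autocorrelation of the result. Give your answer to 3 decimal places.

-0.641

First differences Δx: 5, 0, 0, 2, -3, 12, -8
Mean of differences = 1.1429
Numerator Σ(Δx_t−Δx̄)(Δx_{t+1}−Δx̄) = -151.8776
Denominator Σ(Δx_t−Δx̄)² = 236.8571
r_1(Δx) = -151.8776 / 236.8571 = -0.641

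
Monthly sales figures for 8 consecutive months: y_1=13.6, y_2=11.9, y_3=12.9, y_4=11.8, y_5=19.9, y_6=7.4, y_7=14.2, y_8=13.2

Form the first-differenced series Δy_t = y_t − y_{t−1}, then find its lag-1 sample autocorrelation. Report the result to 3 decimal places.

-0.746

First differences Δy: -1.7, 1.0, -1.1, 8.1, -12.5, 6.8, -1.0
Mean of differences = -0.0571
Numerator Σ(Δy_t−Δȳ)(Δy_{t+1}−Δȳ) = -204.6318
Denominator Σ(Δy_t−Δȳ)² = 274.1771
r_1(Δy) = -204.6318 / 274.1771 = -0.746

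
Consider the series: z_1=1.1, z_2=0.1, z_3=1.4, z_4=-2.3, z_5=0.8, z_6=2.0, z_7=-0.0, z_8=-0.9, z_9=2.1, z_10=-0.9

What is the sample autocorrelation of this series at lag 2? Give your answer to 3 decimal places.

Mean z̄ = (1.1 + 0.1 + 1.4 − 2.3 + 0.8 + 2.0 − 0.0 − 0.9 + 2.1 − 0.9)/10 = 0.3400
Numerator Σ_{t=1}^{8}(z_t−z̄)(z_{t+2}−z̄) = -3.7312
Denominator Σ(z_t−z̄)² = 17.9840
r_2 = -3.7312 / 17.9840 = -0.207

-0.207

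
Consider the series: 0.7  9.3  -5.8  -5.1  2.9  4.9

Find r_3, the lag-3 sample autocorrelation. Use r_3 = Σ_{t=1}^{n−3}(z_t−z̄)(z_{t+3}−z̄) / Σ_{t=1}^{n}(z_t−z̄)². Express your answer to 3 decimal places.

Mean z̄ = (0.7 + 9.3 − 5.8 − 5.1 + 2.9 + 4.9)/6 = 1.1500
Numerator Σ_{t=1}^{3}(z_t−z̄)(z_{t+3}−z̄) = -8.9875
Denominator Σ(z_t−z̄)² = 171.1150
r_3 = -8.9875 / 171.1150 = -0.053

-0.053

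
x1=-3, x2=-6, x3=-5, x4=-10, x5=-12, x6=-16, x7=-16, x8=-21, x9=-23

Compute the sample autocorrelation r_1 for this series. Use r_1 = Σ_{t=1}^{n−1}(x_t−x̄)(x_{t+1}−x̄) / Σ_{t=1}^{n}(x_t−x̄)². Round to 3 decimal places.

Mean x̄ = (-3 − 6 − 5 − 10 − 12 − 16 − 16 − 21 − 23)/9 = -12.4444
Numerator Σ_{t=1}^{8}(x_t−x̄)(x_{t+1}−x̄) = 259.9136
Denominator Σ(x_t−x̄)² = 402.2222
r_1 = 259.9136 / 402.2222 = 0.646

0.646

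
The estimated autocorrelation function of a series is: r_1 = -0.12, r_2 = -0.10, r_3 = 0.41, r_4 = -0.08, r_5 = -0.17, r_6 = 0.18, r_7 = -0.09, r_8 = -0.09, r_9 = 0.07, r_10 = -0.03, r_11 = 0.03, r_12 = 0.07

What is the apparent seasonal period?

The largest autocorrelation is r_3 = 0.41, with a weaker echo at lag 6 (0.18); the remaining lags stay at or below 0.07.
The dominant spike at lag 3 indicates a seasonal period of 3.

3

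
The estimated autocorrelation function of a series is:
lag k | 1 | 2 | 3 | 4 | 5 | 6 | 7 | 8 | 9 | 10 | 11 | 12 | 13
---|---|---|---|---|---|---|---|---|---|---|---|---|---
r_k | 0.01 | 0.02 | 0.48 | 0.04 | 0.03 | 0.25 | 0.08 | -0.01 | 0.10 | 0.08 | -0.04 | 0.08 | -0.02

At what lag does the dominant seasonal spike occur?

3

The largest autocorrelation is r_3 = 0.48, with a weaker echo at lag 6 (0.25); the remaining lags stay at or below 0.10.
The dominant spike at lag 3 indicates a seasonal period of 3.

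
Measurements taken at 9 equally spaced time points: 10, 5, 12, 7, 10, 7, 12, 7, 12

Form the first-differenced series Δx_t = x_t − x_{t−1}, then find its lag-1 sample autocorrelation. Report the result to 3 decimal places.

-0.833

First differences Δx: -5, 7, -5, 3, -3, 5, -5, 5
Mean of differences = 0.2500
Numerator Σ(Δx_t−Δx̄)(Δx_{t+1}−Δx̄) = -159.5625
Denominator Σ(Δx_t−Δx̄)² = 191.5000
r_1(Δx) = -159.5625 / 191.5000 = -0.833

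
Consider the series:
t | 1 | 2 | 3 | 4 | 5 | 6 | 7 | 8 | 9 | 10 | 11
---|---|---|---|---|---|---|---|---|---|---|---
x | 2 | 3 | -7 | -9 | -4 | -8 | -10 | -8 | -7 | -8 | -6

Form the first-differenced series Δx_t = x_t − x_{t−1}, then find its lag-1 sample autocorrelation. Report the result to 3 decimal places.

First differences Δx: 1, -10, -2, 5, -4, -2, 2, 1, -1, 2
Mean of differences = -0.8000
Numerator Σ(Δx_t−Δx̄)(Δx_{t+1}−Δx̄) = -26.4400
Denominator Σ(Δx_t−Δx̄)² = 153.6000
r_1(Δx) = -26.4400 / 153.6000 = -0.172

-0.172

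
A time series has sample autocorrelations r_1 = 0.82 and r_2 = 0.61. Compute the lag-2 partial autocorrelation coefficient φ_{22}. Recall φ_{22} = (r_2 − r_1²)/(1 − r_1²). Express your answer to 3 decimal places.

φ_{22} = (r_2 − r_1²) / (1 − r_1²)
r_1² = (0.82)² = 0.6724
Numerator = 0.61 − 0.6724 = -0.0624; denominator = 1 − 0.6724 = 0.3276
φ_{22} = -0.0624 / 0.3276 = -0.190

-0.190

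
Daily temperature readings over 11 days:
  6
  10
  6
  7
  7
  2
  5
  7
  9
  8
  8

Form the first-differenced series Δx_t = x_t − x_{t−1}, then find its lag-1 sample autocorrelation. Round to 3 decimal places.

First differences Δx: 4, -4, 1, 0, -5, 3, 2, 2, -1, 0
Mean of differences = 0.2000
Numerator Σ(Δx_t−Δx̄)(Δx_{t+1}−Δx̄) = -26.6400
Denominator Σ(Δx_t−Δx̄)² = 75.6000
r_1(Δx) = -26.6400 / 75.6000 = -0.352

-0.352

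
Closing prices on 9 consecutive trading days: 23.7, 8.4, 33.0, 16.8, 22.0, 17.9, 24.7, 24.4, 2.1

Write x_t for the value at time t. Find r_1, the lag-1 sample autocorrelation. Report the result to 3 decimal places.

-0.446

Mean x̄ = (23.7 + 8.4 + 33.0 + 16.8 + 22.0 + 17.9 + 24.7 + 24.4 + 2.1)/9 = 19.2222
Numerator Σ_{t=1}^{8}(x_t−x̄)(x_{t+1}−x̄) = -308.8749
Denominator Σ(x_t−x̄)² = 692.3156
r_1 = -308.8749 / 692.3156 = -0.446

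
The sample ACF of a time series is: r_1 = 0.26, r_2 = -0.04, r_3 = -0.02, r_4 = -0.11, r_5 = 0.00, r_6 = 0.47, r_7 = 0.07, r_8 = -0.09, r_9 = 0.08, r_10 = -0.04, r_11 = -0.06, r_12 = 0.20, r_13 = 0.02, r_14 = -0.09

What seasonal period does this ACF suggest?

6

The largest autocorrelation is r_6 = 0.47; the remaining lags stay at or below 0.26.
The dominant spike at lag 6 indicates a seasonal period of 6.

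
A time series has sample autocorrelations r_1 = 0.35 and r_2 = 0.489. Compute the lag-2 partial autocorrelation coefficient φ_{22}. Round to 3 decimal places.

0.418

φ_{22} = (r_2 − r_1²) / (1 − r_1²)
r_1² = (0.35)² = 0.1225
Numerator = 0.489 − 0.1225 = 0.3665; denominator = 1 − 0.1225 = 0.8775
φ_{22} = 0.3665 / 0.8775 = 0.418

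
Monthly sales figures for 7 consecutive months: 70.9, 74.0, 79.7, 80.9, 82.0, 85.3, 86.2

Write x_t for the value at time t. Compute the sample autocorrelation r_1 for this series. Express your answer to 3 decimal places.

0.535

Mean x̄ = (70.9 + 74.0 + 79.7 + 80.9 + 82.0 + 85.3 + 86.2)/7 = 79.8571
Deviations from mean: -8.9571, -5.8571, -0.1571, 1.0429, 2.1429, 5.4429, 6.3429
Numerator Σ_{t=1}^{6}(x_t−x̄)(x_{t+1}−x̄) = 101.6410
Denominator Σ(x_t−x̄)² = 190.0971
r_1 = 101.6410 / 190.0971 = 0.535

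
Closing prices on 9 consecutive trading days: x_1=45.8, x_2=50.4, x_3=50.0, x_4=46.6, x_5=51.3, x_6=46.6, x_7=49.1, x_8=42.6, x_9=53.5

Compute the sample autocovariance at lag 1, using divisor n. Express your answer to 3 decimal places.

Mean x̄ = (45.8 + 50.4 + 50.0 + 46.6 + 51.3 + 46.6 + 49.1 + 42.6 + 53.5)/9 = 48.4333
Σ_{t=1}^{8}(x_t−x̄)(x_{t+1}−x̄) = -50.1478
γ_1 = -50.1478 / 9 = -5.572

-5.572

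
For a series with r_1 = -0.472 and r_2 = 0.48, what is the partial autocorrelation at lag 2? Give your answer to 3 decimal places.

φ_{22} = (r_2 − r_1²) / (1 − r_1²)
r_1² = (-0.472)² = 0.222784
Numerator = 0.48 − 0.2228 = 0.2572; denominator = 1 − 0.2228 = 0.7772
φ_{22} = 0.2572 / 0.7772 = 0.331

0.331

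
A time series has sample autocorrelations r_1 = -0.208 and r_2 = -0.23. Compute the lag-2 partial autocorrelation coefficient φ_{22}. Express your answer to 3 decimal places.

φ_{22} = (r_2 − r_1²) / (1 − r_1²)
r_1² = (-0.208)² = 0.043264
Numerator = -0.23 − 0.0433 = -0.2733; denominator = 1 − 0.0433 = 0.9567
φ_{22} = -0.2733 / 0.9567 = -0.286

-0.286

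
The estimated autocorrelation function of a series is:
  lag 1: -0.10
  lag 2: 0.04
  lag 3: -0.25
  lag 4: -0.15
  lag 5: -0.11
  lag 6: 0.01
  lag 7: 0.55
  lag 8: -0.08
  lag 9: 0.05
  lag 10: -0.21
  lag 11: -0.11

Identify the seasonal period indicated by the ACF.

7

The largest autocorrelation is r_7 = 0.55; the remaining lags stay at or below 0.05.
The dominant spike at lag 7 indicates a seasonal period of 7.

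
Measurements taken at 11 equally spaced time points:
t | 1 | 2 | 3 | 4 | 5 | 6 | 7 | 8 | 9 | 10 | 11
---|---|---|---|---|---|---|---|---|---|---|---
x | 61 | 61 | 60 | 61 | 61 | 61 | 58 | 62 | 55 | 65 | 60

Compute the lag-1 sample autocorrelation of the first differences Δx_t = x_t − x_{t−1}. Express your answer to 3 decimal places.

-0.799

First differences Δx: 0, -1, 1, 0, 0, -3, 4, -7, 10, -5
Mean of differences = -0.1000
Numerator Σ(Δx_t−Δx̄)(Δx_{t+1}−Δx̄) = -160.6100
Denominator Σ(Δx_t−Δx̄)² = 200.9000
r_1(Δx) = -160.6100 / 200.9000 = -0.799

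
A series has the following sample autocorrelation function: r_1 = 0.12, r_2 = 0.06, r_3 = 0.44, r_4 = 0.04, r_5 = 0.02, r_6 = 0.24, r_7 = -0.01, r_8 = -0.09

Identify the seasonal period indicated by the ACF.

3

The largest autocorrelation is r_3 = 0.44, with a weaker echo at lag 6 (0.24); the remaining lags stay at or below 0.12.
The dominant spike at lag 3 indicates a seasonal period of 3.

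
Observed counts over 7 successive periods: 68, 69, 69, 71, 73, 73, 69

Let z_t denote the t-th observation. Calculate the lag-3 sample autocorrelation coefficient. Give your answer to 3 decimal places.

-0.375

Mean z̄ = (68 + 69 + 69 + 71 + 73 + 73 + 69)/7 = 70.2857
Numerator Σ_{t=1}^{4}(z_t−z̄)(z_{t+3}−z̄) = -9.5306
Denominator Σ(z_t−z̄)² = 25.4286
r_3 = -9.5306 / 25.4286 = -0.375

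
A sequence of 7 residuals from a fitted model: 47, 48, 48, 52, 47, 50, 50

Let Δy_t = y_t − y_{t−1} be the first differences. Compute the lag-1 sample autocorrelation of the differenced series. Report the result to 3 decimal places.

First differences Δy: 1, 0, 4, -5, 3, 0
Mean of differences = 0.5000
Numerator Σ(Δy_t−Δȳ)(Δy_{t+1}−Δȳ) = -36.2500
Denominator Σ(Δy_t−Δȳ)² = 49.5000
r_1(Δy) = -36.2500 / 49.5000 = -0.732

-0.732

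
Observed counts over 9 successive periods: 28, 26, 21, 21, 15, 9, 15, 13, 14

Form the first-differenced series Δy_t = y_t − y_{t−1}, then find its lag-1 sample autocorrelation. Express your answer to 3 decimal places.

-0.254

First differences Δy: -2, -5, 0, -6, -6, 6, -2, 1
Mean of differences = -1.7500
Numerator Σ(Δy_t−Δȳ)(Δy_{t+1}−Δȳ) = -29.8125
Denominator Σ(Δy_t−Δȳ)² = 117.5000
r_1(Δy) = -29.8125 / 117.5000 = -0.254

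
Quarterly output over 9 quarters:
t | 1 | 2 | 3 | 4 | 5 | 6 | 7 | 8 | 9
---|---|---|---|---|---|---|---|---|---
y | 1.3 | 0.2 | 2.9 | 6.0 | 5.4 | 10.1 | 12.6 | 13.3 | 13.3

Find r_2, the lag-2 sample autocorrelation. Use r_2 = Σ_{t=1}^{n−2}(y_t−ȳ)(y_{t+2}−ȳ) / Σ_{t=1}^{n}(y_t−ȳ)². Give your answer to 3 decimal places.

0.360

Mean ȳ = (1.3 + 0.2 + 2.9 + 6.0 + 5.4 + 10.1 + 12.6 + 13.3 + 13.3)/9 = 7.2333
Σ(y_t−ȳ)(y_{t+2}−ȳ) = (25.7111) + (8.6744) + (7.9444) + (-3.5356) + (-9.8389) + (17.3911) + (32.5578) = 78.9044
Denominator Σ(y_t−ȳ)² = 218.9600
r_2 = 78.9044 / 218.9600 = 0.360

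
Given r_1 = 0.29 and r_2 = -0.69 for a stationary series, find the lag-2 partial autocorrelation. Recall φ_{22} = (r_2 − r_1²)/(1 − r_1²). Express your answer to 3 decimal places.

φ_{22} = (r_2 − r_1²) / (1 − r_1²)
r_1² = (0.29)² = 0.0841
Numerator = -0.69 − 0.0841 = -0.7741; denominator = 1 − 0.0841 = 0.9159
φ_{22} = -0.7741 / 0.9159 = -0.845

-0.845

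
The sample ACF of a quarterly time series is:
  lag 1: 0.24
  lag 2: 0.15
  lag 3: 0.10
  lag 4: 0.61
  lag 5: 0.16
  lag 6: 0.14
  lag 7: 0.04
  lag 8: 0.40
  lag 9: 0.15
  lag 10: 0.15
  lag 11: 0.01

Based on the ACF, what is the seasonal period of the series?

4

The largest autocorrelation is r_4 = 0.61, with a weaker echo at lag 8 (0.40); the remaining lags stay at or below 0.24. The elevated value at lag 1 (0.24), dropping to 0.15 at lag 2, reflects decaying short-term dependence rather than seasonality.
The dominant spike at lag 4 indicates a seasonal period of 4.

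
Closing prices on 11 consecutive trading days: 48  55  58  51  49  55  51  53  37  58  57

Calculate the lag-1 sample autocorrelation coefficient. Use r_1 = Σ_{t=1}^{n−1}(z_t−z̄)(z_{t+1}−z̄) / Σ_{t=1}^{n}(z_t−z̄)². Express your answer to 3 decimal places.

Mean z̄ = (48 + 55 + 58 + 51 + 49 + 55 + 51 + 53 + 37 + 58 + 57)/11 = 52.0000
Numerator Σ_{t=1}^{10}(z_t−z̄)(z_{t+1}−z̄) = -85.0000
Denominator Σ(z_t−z̄)² = 368.0000
r_1 = -85.0000 / 368.0000 = -0.231

-0.231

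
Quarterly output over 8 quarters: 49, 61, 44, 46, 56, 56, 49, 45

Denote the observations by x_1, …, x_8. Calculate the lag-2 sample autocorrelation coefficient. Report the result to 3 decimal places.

-0.511

Mean x̄ = (49 + 61 + 44 + 46 + 56 + 56 + 49 + 45)/8 = 50.7500
Deviations from mean: -1.7500, 10.2500, -6.7500, -4.7500, 5.2500, 5.2500, -1.7500, -5.7500
Numerator Σ_{t=1}^{6}(x_t−x̄)(x_{t+2}−x̄) = -136.6250
Denominator Σ(x_t−x̄)² = 267.5000
r_2 = -136.6250 / 267.5000 = -0.511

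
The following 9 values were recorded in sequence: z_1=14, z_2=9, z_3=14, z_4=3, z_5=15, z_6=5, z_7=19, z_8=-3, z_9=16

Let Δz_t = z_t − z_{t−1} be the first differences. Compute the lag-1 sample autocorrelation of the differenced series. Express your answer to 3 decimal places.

First differences Δz: -5, 5, -11, 12, -10, 14, -22, 19
Mean of differences = 0.2500
Numerator Σ(Δz_t−Δz̄)(Δz_{t+1}−Δz̄) = -1195.0625
Denominator Σ(Δz_t−Δz̄)² = 1455.5000
r_1(Δz) = -1195.0625 / 1455.5000 = -0.821

-0.821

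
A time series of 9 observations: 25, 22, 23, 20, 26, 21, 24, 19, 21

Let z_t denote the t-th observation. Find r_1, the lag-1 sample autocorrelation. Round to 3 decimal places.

Mean z̄ = (25 + 22 + 23 + 20 + 26 + 21 + 24 + 19 + 21)/9 = 22.3333
Numerator Σ_{t=1}^{8}(z_t−z̄)(z_{t+1}−z̄) = -19.4444
Denominator Σ(z_t−z̄)² = 44.0000
r_1 = -19.4444 / 44.0000 = -0.442

-0.442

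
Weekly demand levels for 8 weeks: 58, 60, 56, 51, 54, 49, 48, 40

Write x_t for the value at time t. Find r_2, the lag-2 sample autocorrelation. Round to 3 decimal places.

Mean x̄ = (58 + 60 + 56 + 51 + 54 + 49 + 48 + 40)/8 = 52.0000
Numerator Σ_{t=1}^{6}(x_t−x̄)(x_{t+2}−x̄) = 55.0000
Denominator Σ(x_t−x̄)² = 290.0000
r_2 = 55.0000 / 290.0000 = 0.190

0.190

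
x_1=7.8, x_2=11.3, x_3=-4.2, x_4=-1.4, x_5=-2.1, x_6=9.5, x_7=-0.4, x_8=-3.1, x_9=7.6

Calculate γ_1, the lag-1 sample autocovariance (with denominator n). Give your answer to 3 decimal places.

Mean x̄ = (7.8 + 11.3 − 4.2 − 1.4 − 2.1 + 9.5 − 0.4 − 3.1 + 7.6)/9 = 2.7778
Σ_{t=1}^{8}(x_t−x̄)(x_{t+1}−x̄) = -30.9527
γ_1 = -30.9527 / 9 = -3.439

-3.439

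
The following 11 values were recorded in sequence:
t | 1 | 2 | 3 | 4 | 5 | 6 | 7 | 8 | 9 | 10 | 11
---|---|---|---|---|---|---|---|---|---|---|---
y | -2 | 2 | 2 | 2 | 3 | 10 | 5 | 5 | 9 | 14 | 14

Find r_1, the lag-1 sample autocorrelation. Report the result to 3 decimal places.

Mean ȳ = (-2 + 2 + 2 + 2 + 3 + 10 + 5 + 5 + 9 + 14 + 14)/11 = 5.8182
Numerator Σ_{t=1}^{10}(y_t−ȳ)(y_{t+1}−ȳ) = 145.6033
Denominator Σ(y_t−ȳ)² = 275.6364
r_1 = 145.6033 / 275.6364 = 0.528

0.528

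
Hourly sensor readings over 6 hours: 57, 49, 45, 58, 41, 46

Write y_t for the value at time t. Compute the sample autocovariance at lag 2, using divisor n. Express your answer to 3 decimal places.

Mean ȳ = (57 + 49 + 45 + 58 + 41 + 46)/6 = 49.3333
Σ_{t=1}^{4}(y_t−ȳ)(y_{t+2}−ȳ) = -28.8889
γ_2 = -28.8889 / 6 = -4.815

-4.815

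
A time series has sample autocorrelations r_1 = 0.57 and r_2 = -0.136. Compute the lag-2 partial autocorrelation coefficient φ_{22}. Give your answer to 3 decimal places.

φ_{22} = (r_2 − r_1²) / (1 − r_1²)
r_1² = (0.57)² = 0.3249
Numerator = -0.136 − 0.3249 = -0.4609; denominator = 1 − 0.3249 = 0.6751
φ_{22} = -0.4609 / 0.6751 = -0.683

-0.683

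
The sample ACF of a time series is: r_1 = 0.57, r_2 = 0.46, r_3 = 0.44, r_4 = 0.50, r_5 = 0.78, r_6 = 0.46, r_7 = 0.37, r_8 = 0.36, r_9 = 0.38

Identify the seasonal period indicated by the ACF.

The largest autocorrelation is r_5 = 0.78; the remaining lags stay at or below 0.57. The elevated value at lag 1 (0.57), dropping to 0.46 at lag 2, reflects decaying short-term dependence rather than seasonality.
The dominant spike at lag 5 indicates a seasonal period of 5.

5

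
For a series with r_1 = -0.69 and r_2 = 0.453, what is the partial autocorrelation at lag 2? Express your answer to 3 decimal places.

-0.044

φ_{22} = (r_2 − r_1²) / (1 − r_1²)
r_1² = (-0.69)² = 0.4761
Numerator = 0.453 − 0.4761 = -0.0231; denominator = 1 − 0.4761 = 0.5239
φ_{22} = -0.0231 / 0.5239 = -0.044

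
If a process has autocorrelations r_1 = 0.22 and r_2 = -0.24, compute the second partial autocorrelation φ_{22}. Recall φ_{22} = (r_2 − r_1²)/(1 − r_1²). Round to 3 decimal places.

φ_{22} = (r_2 − r_1²) / (1 − r_1²)
r_1² = (0.22)² = 0.0484
Numerator = -0.24 − 0.0484 = -0.2884; denominator = 1 − 0.0484 = 0.9516
φ_{22} = -0.2884 / 0.9516 = -0.303

-0.303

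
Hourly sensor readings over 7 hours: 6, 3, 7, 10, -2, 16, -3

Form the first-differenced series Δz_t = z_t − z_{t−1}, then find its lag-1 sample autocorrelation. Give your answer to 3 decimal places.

-0.679

First differences Δz: -3, 4, 3, -12, 18, -19
Mean of differences = -1.5000
Numerator Σ(Δz_t−Δz̄)(Δz_{t+1}−Δz̄) = -576.7500
Denominator Σ(Δz_t−Δz̄)² = 849.5000
r_1(Δz) = -576.7500 / 849.5000 = -0.679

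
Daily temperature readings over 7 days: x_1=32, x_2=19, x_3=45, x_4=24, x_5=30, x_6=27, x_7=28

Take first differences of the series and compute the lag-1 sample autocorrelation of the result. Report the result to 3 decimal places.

-0.772

First differences Δx: -13, 26, -21, 6, -3, 1
Mean of differences = -0.6667
Numerator Σ(Δx_t−Δx̄)(Δx_{t+1}−Δx̄) = -1026.1111
Denominator Σ(Δx_t−Δx̄)² = 1329.3333
r_1(Δx) = -1026.1111 / 1329.3333 = -0.772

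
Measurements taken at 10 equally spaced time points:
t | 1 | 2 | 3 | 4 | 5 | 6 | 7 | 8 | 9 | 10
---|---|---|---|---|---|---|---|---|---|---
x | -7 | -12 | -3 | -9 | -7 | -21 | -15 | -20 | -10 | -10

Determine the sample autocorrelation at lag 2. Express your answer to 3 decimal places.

0.332

Mean x̄ = (-7 − 12 − 3 − 9 − 7 − 21 − 15 − 20 − 10 − 10)/10 = -11.4000
Numerator Σ_{t=1}^{8}(x_t−x̄)(x_{t+2}−x̄) = 99.0800
Denominator Σ(x_t−x̄)² = 298.4000
r_2 = 99.0800 / 298.4000 = 0.332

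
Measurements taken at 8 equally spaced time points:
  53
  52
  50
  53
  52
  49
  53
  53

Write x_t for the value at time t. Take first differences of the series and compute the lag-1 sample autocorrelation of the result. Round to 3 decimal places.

First differences Δx: -1, -2, 3, -1, -3, 4, 0
Mean of differences = 0.0000
Numerator Σ(Δx_t−Δx̄)(Δx_{t+1}−Δx̄) = -16.0000
Denominator Σ(Δx_t−Δx̄)² = 40.0000
r_1(Δx) = -16.0000 / 40.0000 = -0.400

-0.400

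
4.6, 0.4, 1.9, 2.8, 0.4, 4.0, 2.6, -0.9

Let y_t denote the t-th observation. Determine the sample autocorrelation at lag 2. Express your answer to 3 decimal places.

Mean ȳ = (4.6 + 0.4 + 1.9 + 2.8 + 0.4 + 4.0 + 2.6 − 0.9)/8 = 1.9750
Deviations from mean: 2.6250, -1.5750, -0.0750, 0.8250, -1.5750, 2.0250, 0.6250, -2.8750
Σ(y_t−ȳ)(y_{t+2}−ȳ) = (-0.1969) + (-1.2994) + (0.1181) + (1.6706) + (-0.9844) + (-5.8219) = -6.5138
Denominator Σ(y_t−ȳ)² = 25.2950
r_2 = -6.5138 / 25.2950 = -0.258

-0.258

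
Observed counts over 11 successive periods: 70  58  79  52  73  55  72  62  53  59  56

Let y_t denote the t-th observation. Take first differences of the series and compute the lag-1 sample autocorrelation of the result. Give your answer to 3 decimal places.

First differences Δy: -12, 21, -27, 21, -18, 17, -10, -9, 6, -3
Mean of differences = -1.4000
Numerator Σ(Δy_t−Δȳ)(Δy_{t+1}−Δȳ) = -2222.5600
Denominator Σ(Δy_t−Δȳ)² = 2574.4000
r_1(Δy) = -2222.5600 / 2574.4000 = -0.863

-0.863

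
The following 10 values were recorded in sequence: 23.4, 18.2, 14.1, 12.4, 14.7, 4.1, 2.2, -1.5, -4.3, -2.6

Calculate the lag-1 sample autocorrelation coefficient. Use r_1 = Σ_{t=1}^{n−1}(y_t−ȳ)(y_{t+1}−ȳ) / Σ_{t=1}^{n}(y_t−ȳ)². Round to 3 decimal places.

0.680

Mean ȳ = (23.4 + 18.2 + 14.1 + 12.4 + 14.7 + 4.1 + 2.2 − 1.5 − 4.3 − 2.6)/10 = 8.0700
Numerator Σ_{t=1}^{9}(y_t−ȳ)(y_{t+1}−ȳ) = 574.7221
Denominator Σ(y_t−ȳ)² = 845.3610
r_1 = 574.7221 / 845.3610 = 0.680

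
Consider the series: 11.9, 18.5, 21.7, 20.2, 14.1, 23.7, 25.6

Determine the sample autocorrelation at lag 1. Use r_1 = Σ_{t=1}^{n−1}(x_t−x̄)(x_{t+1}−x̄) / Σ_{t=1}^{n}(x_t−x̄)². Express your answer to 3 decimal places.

0.042

Mean x̄ = (11.9 + 18.5 + 21.7 + 20.2 + 14.1 + 23.7 + 25.6)/7 = 19.3857
Deviations from mean: -7.4857, -0.8857, 2.3143, 0.8143, -5.2857, 4.3143, 6.2143
Numerator Σ_{t=1}^{6}(x_t−x̄)(x_{t+1}−x̄) = 6.1669
Denominator Σ(x_t−x̄)² = 148.0086
r_1 = 6.1669 / 148.0086 = 0.042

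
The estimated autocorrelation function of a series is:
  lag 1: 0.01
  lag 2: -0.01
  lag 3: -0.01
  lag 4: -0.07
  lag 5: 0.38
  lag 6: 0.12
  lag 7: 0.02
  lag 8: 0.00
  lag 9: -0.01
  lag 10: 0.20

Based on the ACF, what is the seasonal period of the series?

5

The largest autocorrelation is r_5 = 0.38, with a weaker echo at lag 10 (0.20); the remaining lags stay at or below 0.12.
The dominant spike at lag 5 indicates a seasonal period of 5.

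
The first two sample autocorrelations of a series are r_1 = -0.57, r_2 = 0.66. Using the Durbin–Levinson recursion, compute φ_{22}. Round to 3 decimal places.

0.496

φ_{22} = (r_2 − r_1²) / (1 − r_1²)
r_1² = (-0.57)² = 0.3249
Numerator = 0.66 − 0.3249 = 0.3351; denominator = 1 − 0.3249 = 0.6751
φ_{22} = 0.3351 / 0.6751 = 0.496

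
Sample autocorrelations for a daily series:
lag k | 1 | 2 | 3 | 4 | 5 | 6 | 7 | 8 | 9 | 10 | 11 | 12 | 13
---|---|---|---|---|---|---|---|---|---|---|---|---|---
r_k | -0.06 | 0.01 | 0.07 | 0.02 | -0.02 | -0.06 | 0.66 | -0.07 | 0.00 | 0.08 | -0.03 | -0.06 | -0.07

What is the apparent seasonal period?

7

The largest autocorrelation is r_7 = 0.66; the remaining lags stay at or below 0.08.
The dominant spike at lag 7 indicates a seasonal period of 7.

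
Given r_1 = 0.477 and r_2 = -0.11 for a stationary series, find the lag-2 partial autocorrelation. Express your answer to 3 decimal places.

φ_{22} = (r_2 − r_1²) / (1 − r_1²)
r_1² = (0.477)² = 0.227529
Numerator = -0.11 − 0.2275 = -0.3375; denominator = 1 − 0.2275 = 0.7725
φ_{22} = -0.3375 / 0.7725 = -0.437

-0.437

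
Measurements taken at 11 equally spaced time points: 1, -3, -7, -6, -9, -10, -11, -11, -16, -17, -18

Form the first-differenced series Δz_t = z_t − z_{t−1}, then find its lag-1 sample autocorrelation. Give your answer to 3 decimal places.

-0.321

First differences Δz: -4, -4, 1, -3, -1, -1, 0, -5, -1, -1
Mean of differences = -1.9000
Numerator Σ(Δz_t−Δz̄)(Δz_{t+1}−Δz̄) = -11.2100
Denominator Σ(Δz_t−Δz̄)² = 34.9000
r_1(Δz) = -11.2100 / 34.9000 = -0.321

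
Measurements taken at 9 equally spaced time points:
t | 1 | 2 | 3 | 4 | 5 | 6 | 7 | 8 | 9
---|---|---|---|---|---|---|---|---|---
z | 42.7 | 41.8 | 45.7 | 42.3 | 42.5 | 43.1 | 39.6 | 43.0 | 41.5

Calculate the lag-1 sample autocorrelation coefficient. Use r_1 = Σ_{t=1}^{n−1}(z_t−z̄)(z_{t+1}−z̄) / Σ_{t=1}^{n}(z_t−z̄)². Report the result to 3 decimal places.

-0.322

Mean z̄ = (42.7 + 41.8 + 45.7 + 42.3 + 42.5 + 43.1 + 39.6 + 43.0 + 41.5)/9 = 42.4667
Numerator Σ_{t=1}^{8}(z_t−z̄)(z_{t+1}−z̄) = -6.6944
Denominator Σ(z_t−z̄)² = 20.8200
r_1 = -6.6944 / 20.8200 = -0.322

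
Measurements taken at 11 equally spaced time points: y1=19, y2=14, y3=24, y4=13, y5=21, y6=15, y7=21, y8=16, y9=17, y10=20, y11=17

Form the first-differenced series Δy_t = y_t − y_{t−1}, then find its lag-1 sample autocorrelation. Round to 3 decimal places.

First differences Δy: -5, 10, -11, 8, -6, 6, -5, 1, 3, -3
Mean of differences = -0.2000
Numerator Σ(Δy_t−Δȳ)(Δy_{t+1}−Δȳ) = -371.8400
Denominator Σ(Δy_t−Δȳ)² = 425.6000
r_1(Δy) = -371.8400 / 425.6000 = -0.874

-0.874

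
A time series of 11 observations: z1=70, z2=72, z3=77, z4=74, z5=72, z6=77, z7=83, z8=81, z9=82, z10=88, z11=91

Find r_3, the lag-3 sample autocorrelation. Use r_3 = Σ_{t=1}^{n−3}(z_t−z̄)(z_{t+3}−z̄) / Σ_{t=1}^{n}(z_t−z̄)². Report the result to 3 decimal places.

0.250

Mean z̄ = (70 + 72 + 77 + 74 + 72 + 77 + 83 + 81 + 82 + 88 + 91)/11 = 78.8182
Numerator Σ_{t=1}^{8}(z_t−z̄)(z_{t+3}−z̄) = 116.4463
Denominator Σ(z_t−z̄)² = 465.6364
r_3 = 116.4463 / 465.6364 = 0.250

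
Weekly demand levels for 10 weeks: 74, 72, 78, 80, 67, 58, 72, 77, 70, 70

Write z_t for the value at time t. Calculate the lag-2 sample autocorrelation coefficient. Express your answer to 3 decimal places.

Mean z̄ = (74 + 72 + 78 + 80 + 67 + 58 + 72 + 77 + 70 + 70)/10 = 71.8000
Numerator Σ_{t=1}^{8}(z_t−z̄)(z_{t+2}−z̄) = -210.0800
Denominator Σ(z_t−z̄)² = 357.6000
r_2 = -210.0800 / 357.6000 = -0.587

-0.587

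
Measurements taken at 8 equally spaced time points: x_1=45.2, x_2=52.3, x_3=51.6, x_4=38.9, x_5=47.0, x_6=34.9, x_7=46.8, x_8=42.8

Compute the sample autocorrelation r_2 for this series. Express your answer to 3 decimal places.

Mean x̄ = (45.2 + 52.3 + 51.6 + 38.9 + 47.0 + 34.9 + 46.8 + 42.8)/8 = 44.9375
Deviations from mean: 0.2625, 7.3625, 6.6625, -6.0375, 2.0625, -10.0375, 1.8625, -2.1375
Σ(x_t−x̄)(x_{t+2}−x̄) = (1.7489) + (-44.4511) + (13.7414) + (60.6014) + (3.8414) + (21.4552) = 56.9372
Denominator Σ(x_t−x̄)² = 248.1588
r_2 = 56.9372 / 248.1588 = 0.229

0.229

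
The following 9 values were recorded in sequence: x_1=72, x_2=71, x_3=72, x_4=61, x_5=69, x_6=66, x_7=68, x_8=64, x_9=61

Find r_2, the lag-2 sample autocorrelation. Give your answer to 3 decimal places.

Mean x̄ = (72 + 71 + 72 + 61 + 69 + 66 + 68 + 64 + 61)/9 = 67.1111
Σ(x_t−x̄)(x_{t+2}−x̄) = (23.9012) + (-23.7654) + (9.2346) + (6.7901) + (1.6790) + (3.4568) + (-5.4321) = 15.8642
Denominator Σ(x_t−x̄)² = 152.8889
r_2 = 15.8642 / 152.8889 = 0.104

0.104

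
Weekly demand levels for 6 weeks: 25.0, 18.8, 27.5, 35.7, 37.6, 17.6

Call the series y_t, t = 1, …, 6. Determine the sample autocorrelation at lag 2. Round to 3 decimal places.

Mean ȳ = (25.0 + 18.8 + 27.5 + 35.7 + 37.6 + 17.6)/6 = 27.0333
Deviations from mean: -2.0333, -8.2333, 0.4667, 8.6667, 10.5667, -9.4333
Σ(y_t−ȳ)(y_{t+2}−ȳ) = (-0.9489) + (-71.3556) + (4.9311) + (-81.7556) = -149.1289
Denominator Σ(y_t−ȳ)² = 347.8933
r_2 = -149.1289 / 347.8933 = -0.429

-0.429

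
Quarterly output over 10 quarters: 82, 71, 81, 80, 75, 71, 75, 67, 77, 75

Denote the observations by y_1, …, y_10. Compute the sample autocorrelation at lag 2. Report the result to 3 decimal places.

Mean ȳ = (82 + 71 + 81 + 80 + 75 + 71 + 75 + 67 + 77 + 75)/10 = 75.4000
Numerator Σ_{t=1}^{8}(y_t−ȳ)(y_{t+2}−ȳ) = 34.0800
Denominator Σ(y_t−ȳ)² = 208.4000
r_2 = 34.0800 / 208.4000 = 0.164

0.164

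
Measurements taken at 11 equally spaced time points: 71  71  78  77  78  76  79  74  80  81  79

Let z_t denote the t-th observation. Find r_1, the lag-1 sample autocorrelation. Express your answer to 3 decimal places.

0.277

Mean z̄ = (71 + 71 + 78 + 77 + 78 + 76 + 79 + 74 + 80 + 81 + 79)/11 = 76.7273
Numerator Σ_{t=1}^{10}(z_t−z̄)(z_{t+1}−z̄) = 32.1983
Denominator Σ(z_t−z̄)² = 116.1818
r_1 = 32.1983 / 116.1818 = 0.277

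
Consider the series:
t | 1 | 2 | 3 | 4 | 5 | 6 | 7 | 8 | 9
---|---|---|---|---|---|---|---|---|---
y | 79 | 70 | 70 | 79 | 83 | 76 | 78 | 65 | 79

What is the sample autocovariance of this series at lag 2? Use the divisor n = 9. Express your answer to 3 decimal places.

-6.143

Mean ȳ = (79 + 70 + 70 + 79 + 83 + 76 + 78 + 65 + 79)/9 = 75.4444
Σ_{t=1}^{7}(y_t−ȳ)(y_{t+2}−ȳ) = -55.2840
γ_2 = -55.2840 / 9 = -6.143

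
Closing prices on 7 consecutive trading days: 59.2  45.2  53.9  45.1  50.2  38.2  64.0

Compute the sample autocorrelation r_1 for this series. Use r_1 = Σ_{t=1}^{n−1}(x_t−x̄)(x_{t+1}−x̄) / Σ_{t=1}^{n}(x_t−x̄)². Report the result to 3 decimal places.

-0.496

Mean x̄ = (59.2 + 45.2 + 53.9 + 45.1 + 50.2 + 38.2 + 64.0)/7 = 50.8286
Deviations from mean: 8.3714, -5.6286, 3.0714, -5.7286, -0.6286, -12.6286, 13.1714
Numerator Σ_{t=1}^{6}(x_t−x̄)(x_{t+1}−x̄) = -236.7994
Denominator Σ(x_t−x̄)² = 477.3743
r_1 = -236.7994 / 477.3743 = -0.496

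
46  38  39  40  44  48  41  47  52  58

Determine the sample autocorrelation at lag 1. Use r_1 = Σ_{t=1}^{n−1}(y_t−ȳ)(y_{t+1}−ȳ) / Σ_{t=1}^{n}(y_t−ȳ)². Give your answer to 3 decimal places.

Mean ȳ = (46 + 38 + 39 + 40 + 44 + 48 + 41 + 47 + 52 + 58)/10 = 45.3000
Numerator Σ_{t=1}^{9}(y_t−ȳ)(y_{t+1}−ȳ) = 155.2100
Denominator Σ(y_t−ȳ)² = 358.1000
r_1 = 155.2100 / 358.1000 = 0.433

0.433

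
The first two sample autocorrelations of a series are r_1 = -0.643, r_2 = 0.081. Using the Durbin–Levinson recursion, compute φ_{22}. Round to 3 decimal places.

-0.567

φ_{22} = (r_2 − r_1²) / (1 − r_1²)
r_1² = (-0.643)² = 0.413449
Numerator = 0.081 − 0.4134 = -0.3324; denominator = 1 − 0.4134 = 0.5866
φ_{22} = -0.3324 / 0.5866 = -0.567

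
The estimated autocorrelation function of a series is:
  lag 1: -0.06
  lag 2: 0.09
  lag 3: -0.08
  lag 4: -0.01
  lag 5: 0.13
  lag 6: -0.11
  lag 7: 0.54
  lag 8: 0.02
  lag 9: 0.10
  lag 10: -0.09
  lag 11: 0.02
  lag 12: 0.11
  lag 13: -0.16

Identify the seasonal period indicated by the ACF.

The largest autocorrelation is r_7 = 0.54; the remaining lags stay at or below 0.13.
The dominant spike at lag 7 indicates a seasonal period of 7.

7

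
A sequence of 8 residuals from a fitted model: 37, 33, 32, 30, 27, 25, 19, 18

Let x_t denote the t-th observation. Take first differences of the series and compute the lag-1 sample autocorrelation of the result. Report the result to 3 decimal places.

-0.482

First differences Δx: -4, -1, -2, -3, -2, -6, -1
Mean of differences = -2.7143
Numerator Σ(Δx_t−Δx̄)(Δx_{t+1}−Δx̄) = -9.3673
Denominator Σ(Δx_t−Δx̄)² = 19.4286
r_1(Δx) = -9.3673 / 19.4286 = -0.482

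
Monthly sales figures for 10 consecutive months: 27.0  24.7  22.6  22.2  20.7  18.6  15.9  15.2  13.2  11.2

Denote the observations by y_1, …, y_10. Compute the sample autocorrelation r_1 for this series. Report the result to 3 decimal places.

0.674

Mean ȳ = (27.0 + 24.7 + 22.6 + 22.2 + 20.7 + 18.6 + 15.9 + 15.2 + 13.2 + 11.2)/10 = 19.1300
Numerator Σ_{t=1}^{9}(y_t−ȳ)(y_{t+1}−ȳ) = 162.5401
Denominator Σ(y_t−ȳ)² = 241.1010
r_1 = 162.5401 / 241.1010 = 0.674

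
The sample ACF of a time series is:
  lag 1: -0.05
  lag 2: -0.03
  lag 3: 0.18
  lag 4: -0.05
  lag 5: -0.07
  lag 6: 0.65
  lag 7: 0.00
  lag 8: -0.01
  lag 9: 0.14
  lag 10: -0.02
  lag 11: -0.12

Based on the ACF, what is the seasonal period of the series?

6

The largest autocorrelation is r_6 = 0.65; the remaining lags stay at or below 0.18.
The dominant spike at lag 6 indicates a seasonal period of 6.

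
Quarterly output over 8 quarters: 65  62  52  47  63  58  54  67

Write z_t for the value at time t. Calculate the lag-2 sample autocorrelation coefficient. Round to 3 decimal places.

Mean z̄ = (65 + 62 + 52 + 47 + 63 + 58 + 54 + 67)/8 = 58.5000
Σ(z_t−z̄)(z_{t+2}−z̄) = (-42.2500) + (-40.2500) + (-29.2500) + (5.7500) + (-20.2500) + (-4.2500) = -130.5000
Denominator Σ(z_t−z̄)² = 342.0000
r_2 = -130.5000 / 342.0000 = -0.382

-0.382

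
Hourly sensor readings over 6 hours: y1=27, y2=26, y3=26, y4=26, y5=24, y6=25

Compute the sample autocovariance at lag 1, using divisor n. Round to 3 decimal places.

Mean ȳ = (27 + 26 + 26 + 26 + 24 + 25)/6 = 25.6667
Deviations: 1.3333, 0.3333, 0.3333, 0.3333, -1.6667, -0.6667
Σ_{t=1}^{5}(y_t−ȳ)(y_{t+1}−ȳ) = 1.2222
γ_1 = 1.2222 / 6 = 0.204

0.204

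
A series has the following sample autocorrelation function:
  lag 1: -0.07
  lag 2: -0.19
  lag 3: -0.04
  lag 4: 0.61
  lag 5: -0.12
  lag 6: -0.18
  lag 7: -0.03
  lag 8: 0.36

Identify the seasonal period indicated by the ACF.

4

The largest autocorrelation is r_4 = 0.61, with a weaker echo at lag 8 (0.36); the remaining lags stay at or below -0.03.
The dominant spike at lag 4 indicates a seasonal period of 4.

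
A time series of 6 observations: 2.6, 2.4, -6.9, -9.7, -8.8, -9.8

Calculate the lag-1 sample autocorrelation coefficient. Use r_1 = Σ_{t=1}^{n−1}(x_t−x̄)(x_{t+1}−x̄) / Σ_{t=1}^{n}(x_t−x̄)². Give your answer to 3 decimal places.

0.496

Mean x̄ = (2.6 + 2.4 − 6.9 − 9.7 − 8.8 − 9.8)/6 = -5.0333
Deviations from mean: 7.6333, 7.4333, -1.8667, -4.6667, -3.7667, -4.7667
Σ(x_t−x̄)(x_{t+1}−x̄) = (56.7411) + (-13.8756) + (8.7111) + (17.5778) + (17.9544) = 87.1089
Denominator Σ(x_t−x̄)² = 175.6933
r_1 = 87.1089 / 175.6933 = 0.496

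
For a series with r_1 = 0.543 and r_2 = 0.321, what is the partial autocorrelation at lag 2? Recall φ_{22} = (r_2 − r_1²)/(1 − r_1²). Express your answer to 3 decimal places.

0.037

φ_{22} = (r_2 − r_1²) / (1 − r_1²)
r_1² = (0.543)² = 0.294849
Numerator = 0.321 − 0.2948 = 0.0262; denominator = 1 − 0.2948 = 0.7052
φ_{22} = 0.0262 / 0.7052 = 0.037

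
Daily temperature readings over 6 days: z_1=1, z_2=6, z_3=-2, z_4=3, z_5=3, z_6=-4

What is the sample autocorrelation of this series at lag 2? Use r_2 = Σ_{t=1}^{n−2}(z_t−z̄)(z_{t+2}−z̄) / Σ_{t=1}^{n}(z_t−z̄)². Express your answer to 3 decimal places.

Mean z̄ = (1 + 6 − 2 + 3 + 3 − 4)/6 = 1.1667
Σ(z_t−z̄)(z_{t+2}−z̄) = (0.5278) + (8.8611) + (-5.8056) + (-9.4722) = -5.8889
Denominator Σ(z_t−z̄)² = 66.8333
r_2 = -5.8889 / 66.8333 = -0.088

-0.088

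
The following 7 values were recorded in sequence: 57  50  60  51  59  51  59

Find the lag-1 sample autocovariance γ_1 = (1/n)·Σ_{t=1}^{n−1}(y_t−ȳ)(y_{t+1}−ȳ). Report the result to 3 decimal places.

-14.563

Mean ȳ = (57 + 50 + 60 + 51 + 59 + 51 + 59)/7 = 55.2857
Σ_{t=1}^{6}(y_t−ȳ)(y_{t+1}−ȳ) = -101.9388
γ_1 = -101.9388 / 7 = -14.563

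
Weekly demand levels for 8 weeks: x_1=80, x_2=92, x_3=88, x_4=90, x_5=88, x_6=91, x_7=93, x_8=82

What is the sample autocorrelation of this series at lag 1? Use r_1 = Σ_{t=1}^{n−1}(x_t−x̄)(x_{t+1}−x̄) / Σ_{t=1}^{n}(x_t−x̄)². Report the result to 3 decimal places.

-0.305

Mean x̄ = (80 + 92 + 88 + 90 + 88 + 91 + 93 + 82)/8 = 88.0000
Numerator Σ_{t=1}^{7}(x_t−x̄)(x_{t+1}−x̄) = -47.0000
Denominator Σ(x_t−x̄)² = 154.0000
r_1 = -47.0000 / 154.0000 = -0.305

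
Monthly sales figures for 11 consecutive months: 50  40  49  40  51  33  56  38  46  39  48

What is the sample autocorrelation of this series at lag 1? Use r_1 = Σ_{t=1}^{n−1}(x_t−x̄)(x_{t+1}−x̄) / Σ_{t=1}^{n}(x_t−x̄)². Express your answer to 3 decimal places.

Mean x̄ = (50 + 40 + 49 + 40 + 51 + 33 + 56 + 38 + 46 + 39 + 48)/11 = 44.5455
Numerator Σ_{t=1}^{10}(x_t−x̄)(x_{t+1}−x̄) = -413.1157
Denominator Σ(x_t−x̄)² = 484.7273
r_1 = -413.1157 / 484.7273 = -0.852

-0.852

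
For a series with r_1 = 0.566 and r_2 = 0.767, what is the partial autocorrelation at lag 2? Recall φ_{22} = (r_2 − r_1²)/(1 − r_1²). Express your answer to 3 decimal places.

0.657

φ_{22} = (r_2 − r_1²) / (1 − r_1²)
r_1² = (0.566)² = 0.320356
Numerator = 0.767 − 0.3204 = 0.4466; denominator = 1 − 0.3204 = 0.6796
φ_{22} = 0.4466 / 0.6796 = 0.657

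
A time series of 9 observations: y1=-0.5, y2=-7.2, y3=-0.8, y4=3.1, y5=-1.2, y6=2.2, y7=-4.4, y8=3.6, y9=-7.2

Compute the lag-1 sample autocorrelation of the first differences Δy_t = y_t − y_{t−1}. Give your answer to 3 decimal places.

-0.579

First differences Δy: -6.7, 6.4, 3.9, -4.3, 3.4, -6.6, 8.0, -10.8
Mean of differences = -0.8375
Numerator Σ(Δy_t−Δȳ)(Δy_{t+1}−Δȳ) = -202.6064
Denominator Σ(Δy_t−Δȳ)² = 349.6988
r_1(Δy) = -202.6064 / 349.6988 = -0.579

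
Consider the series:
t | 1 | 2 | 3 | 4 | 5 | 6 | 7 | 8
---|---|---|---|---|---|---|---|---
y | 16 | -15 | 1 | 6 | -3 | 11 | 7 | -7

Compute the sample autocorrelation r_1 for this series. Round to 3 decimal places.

Mean ȳ = (16 − 15 + 1 + 6 − 3 + 11 + 7 − 7)/8 = 2.0000
Numerator Σ_{t=1}^{7}(y_t−ȳ)(y_{t+1}−ȳ) = -290.0000
Denominator Σ(y_t−ȳ)² = 714.0000
r_1 = -290.0000 / 714.0000 = -0.406

-0.406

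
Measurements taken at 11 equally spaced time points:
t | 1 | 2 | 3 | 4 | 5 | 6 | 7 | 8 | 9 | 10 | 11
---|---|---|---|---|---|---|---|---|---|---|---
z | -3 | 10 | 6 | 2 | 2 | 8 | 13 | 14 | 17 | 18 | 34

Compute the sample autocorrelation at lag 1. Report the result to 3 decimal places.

Mean z̄ = (-3 + 10 + 6 + 2 + 2 + 8 + 13 + 14 + 17 + 18 + 34)/11 = 11.0000
Numerator Σ_{t=1}^{10}(z_t−z̄)(z_{t+1}−z̄) = 393.0000
Denominator Σ(z_t−z̄)² = 1020.0000
r_1 = 393.0000 / 1020.0000 = 0.385

0.385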